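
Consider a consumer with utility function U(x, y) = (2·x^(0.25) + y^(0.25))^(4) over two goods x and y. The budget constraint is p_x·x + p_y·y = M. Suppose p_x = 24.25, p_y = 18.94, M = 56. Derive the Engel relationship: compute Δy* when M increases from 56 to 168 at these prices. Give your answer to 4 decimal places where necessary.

MU_x ∝ 2·x^(-0.75), MU_y ∝ y^(-0.75), so MRS = 2·(y/x)^(0.75) = p_x/p_y.
Solve for the ratio: y/x = [(1/2)·p_x/p_y]^(4/3).
Substitute y = (y/x)·x into the budget: x* = M/(p_x + p_y·(y/x)).
Numerically y/x = 0.551742, so x* = 56/(24.25 + 18.94·0.551742) = 1.6138 and y* = 0.551742·1.6138 = 0.8904.
At M' = 168: y* = 2.6713. Change: 2.6713 − 0.8904 = 1.7808.

Δy* = 1.7808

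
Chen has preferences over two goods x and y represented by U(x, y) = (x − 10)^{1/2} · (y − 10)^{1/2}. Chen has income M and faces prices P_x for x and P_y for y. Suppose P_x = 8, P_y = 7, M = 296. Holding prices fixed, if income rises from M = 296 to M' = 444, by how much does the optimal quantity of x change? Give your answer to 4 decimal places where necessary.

Δx* = 9.25

MRS = (y−10)/(x−10). Tangency with P_x/P_y gives y−10 = (P_x/P_y)·(x−10).
After buying the subsistence bundle (10, 10), a share 0.5 of the remaining income goes to x: x* = 10 + 0.5·(M − 10P_x − 10P_y)/P_x.
Discretionary income = 296 − 10·8 − 10·7 = 146; x* = 10 + 0.5·146/8 = 19.125.
At M' = 444: x* = 28.375. Change: 28.375 − 19.125 = 9.25.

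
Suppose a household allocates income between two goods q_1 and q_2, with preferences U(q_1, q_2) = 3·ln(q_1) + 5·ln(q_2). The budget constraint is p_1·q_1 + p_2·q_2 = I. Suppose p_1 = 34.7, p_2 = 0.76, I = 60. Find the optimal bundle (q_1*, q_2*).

q_1* = 0.6484, q_2* = 49.3421

Tangency: MRS = (3/5)·q_2/q_1 = p_1/p_2.
So 3·p_2·q_2 = 5·p_1·q_1; combined with the budget, a share 0.375 of income goes to q_1.
Demand: q_1*(p_1,p_2,I) = 0.375·I/p_1 and q_2* = 0.625·I/p_2.
At p_1=34.7, p_2=0.76, I=60: q_1* = 0.375·60/34.7 = 0.6484, q_2* = 49.3421.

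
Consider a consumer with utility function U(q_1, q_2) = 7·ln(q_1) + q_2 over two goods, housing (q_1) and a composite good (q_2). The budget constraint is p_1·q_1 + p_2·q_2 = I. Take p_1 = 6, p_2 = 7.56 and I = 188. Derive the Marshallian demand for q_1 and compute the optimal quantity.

Set MRS = p_1/p_2: (7/q_1)/1 = p_1/p_2.
So q_1*(p_1,p_2) = 7·p_2/p_1, independent of income; and q_2* = (I − 7·p_2)/p_2.
At the given prices: q_1* = 7·7.56/6 = 8.82.

q_1* = 8.82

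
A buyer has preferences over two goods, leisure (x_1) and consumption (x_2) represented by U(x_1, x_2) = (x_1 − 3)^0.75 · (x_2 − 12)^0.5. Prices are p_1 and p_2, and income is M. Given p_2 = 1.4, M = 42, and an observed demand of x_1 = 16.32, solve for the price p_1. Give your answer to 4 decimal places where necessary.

This is Cobb-Douglas in (x_1−3, x_2−12): tangency gives 0.75·p_2·(x_2−12) = 0.5·p_1·(x_1−3).
After buying the subsistence bundle (3, 12), a share 0.6 of the remaining income goes to x_1: x_1* = 3 + 0.6·(M − 3p_1 − 12p_2)/p_1.
Set x_1* = 16.32 in the demand function and solve for p_1: p_1 = 1.

p_1 = 1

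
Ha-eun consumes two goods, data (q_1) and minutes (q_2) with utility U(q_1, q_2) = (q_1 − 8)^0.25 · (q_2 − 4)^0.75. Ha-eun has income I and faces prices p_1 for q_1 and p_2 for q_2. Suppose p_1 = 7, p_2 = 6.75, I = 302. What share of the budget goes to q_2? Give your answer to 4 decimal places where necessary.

share on q_2 = 0.6333

This is Cobb-Douglas in (q_1−8, q_2−4): tangency gives 0.25·p_2·(q_2−4) = 0.75·p_1·(q_1−8).
After buying the subsistence bundle (8, 4), a share 0.25 of the remaining income goes to q_1: q_1* = 8 + 0.25·(I − 8p_1 − 4p_2)/p_1.
Discretionary income = 302 − 8·7 − 4·6.75 = 219; q_1* = 8 + 0.25·219/7 = 15.8214; q_2* = 4 + 0.75·219/6.75 = 28.3333.
Expenditure on q_2: 6.75·28.3333 = 191.25; share = 0.6333.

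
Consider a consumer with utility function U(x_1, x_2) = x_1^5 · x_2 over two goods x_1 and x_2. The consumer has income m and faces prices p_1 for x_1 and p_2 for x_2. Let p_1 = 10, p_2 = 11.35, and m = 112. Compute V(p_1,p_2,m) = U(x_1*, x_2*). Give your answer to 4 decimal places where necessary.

V = 116480.9205

MU_x_1/MU_x_2 = (5·x_2)/(x_1); tangency sets this equal to p_1/p_2.
Rearranging, p_2·x_2 = (1/5)·p_1·x_1. Substituting into the budget gives p_1·x_1·(1 + (1/5)) = m.
Demand: x_1*(p_1,p_2,m) = 5/6·m/p_1 and x_2* = 1/6·m/p_2.
At p_1=10, p_2=11.35, m=112: x_1* = 5/6·112/10 = 9.3333, x_2* = 1.6446.
Utility at the optimum: U(9.3333, 1.6446) = 116480.9205.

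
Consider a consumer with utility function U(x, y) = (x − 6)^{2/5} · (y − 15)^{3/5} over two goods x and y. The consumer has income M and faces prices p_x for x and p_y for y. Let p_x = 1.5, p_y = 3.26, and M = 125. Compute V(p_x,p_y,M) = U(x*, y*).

After buying the subsistence bundle (6, 15), a share 0.4 of the remaining income goes to x: x* = 6 + 0.4·(M − 6p_x − 15p_y)/p_x.
Discretionary income = 125 − 6·1.5 − 15·3.26 = 67.1; x* = 6 + 0.4·67.1/1.5 = 23.8933; y* = 15 + 0.6·67.1/3.26 = 27.3497.
Utility at the optimum: U(23.8933, 27.3497) = 14.3242.

V = 14.3242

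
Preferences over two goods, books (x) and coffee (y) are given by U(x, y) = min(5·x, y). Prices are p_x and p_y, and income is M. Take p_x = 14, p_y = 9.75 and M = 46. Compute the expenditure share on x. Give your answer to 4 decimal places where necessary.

share on x = 0.2231

Demand: x*(p_x,p_y,M) = M/(p_x + 5·p_y), y* = 5·M/(p_x + 5·p_y).
Here 14 + 5·9.75 = 62.75, giving x* = 0.7331 and y* = 3.6653.
Expenditure on x: 14·0.7331 = 10.2629; share = 0.2231.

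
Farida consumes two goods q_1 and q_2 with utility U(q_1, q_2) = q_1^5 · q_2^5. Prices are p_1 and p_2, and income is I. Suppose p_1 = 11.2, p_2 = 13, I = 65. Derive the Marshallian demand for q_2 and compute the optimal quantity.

Tangency: MRS = q_2/q_1 = p_1/p_2.
Rearranging, p_2·q_2 = p_1·q_1. Substituting into the budget gives p_1·q_1·(1 + 1) = I.
Demand: q_1*(p_1,p_2,I) = 0.5·I/p_1 and q_2* = 0.5·I/p_2.
At p_1=11.2, p_2=13, I=65: q_2* = 0.5·65/13 = 2.5.

q_2* = 2.5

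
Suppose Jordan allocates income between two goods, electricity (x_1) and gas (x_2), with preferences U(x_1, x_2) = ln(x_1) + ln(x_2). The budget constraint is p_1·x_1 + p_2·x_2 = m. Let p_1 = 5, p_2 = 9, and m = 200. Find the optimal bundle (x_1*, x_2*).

x_1* = 20, x_2* = 11.1111

At p_1=5, p_2=9, m=200: x_1* = 0.5·200/5 = 20, x_2* = 11.1111.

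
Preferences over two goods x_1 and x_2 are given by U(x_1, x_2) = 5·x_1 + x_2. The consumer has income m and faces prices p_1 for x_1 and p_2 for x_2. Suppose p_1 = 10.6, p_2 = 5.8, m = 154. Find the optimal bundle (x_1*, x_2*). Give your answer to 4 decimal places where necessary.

Linear utility — the consumer picks whichever good has higher MU/price: 5/10.6 = 0.4717 vs 1/5.8 = 0.1724.
x_1 gives more utility per dollar, so spend all income on x_1: x_1* = m/p_1, x_2* = 0.
Numerically: x_1* = 14.5283, x_2* = 0.

x_1* = 14.5283, x_2* = 0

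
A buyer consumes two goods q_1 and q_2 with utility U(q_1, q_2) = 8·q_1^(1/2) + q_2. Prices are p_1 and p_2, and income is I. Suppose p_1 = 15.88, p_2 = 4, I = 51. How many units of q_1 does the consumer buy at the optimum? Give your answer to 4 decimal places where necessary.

Utility is quasi-linear in q_2; the FOC for q_1 is 4/√q_1 = p_1/p_2.
Thus q_1* = (4·p_2/p_1)² — independent of I — with the rest of income spent on q_2.
Plugging in: q_1* = (4·4/15.88)² = 1.0152.

q_1* = 1.0152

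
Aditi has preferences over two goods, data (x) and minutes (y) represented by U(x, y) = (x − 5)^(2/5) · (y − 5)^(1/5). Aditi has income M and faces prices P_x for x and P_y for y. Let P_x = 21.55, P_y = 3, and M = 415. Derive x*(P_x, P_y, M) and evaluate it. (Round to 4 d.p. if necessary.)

x* = 14.041

Let x' = x−5, y' = y−5. MRS = 2·y'/x' = P_x/P_y.
Substituting into the budget: x* = 5 + 2/3·(M − 5·P_x − 5·P_y)/P_x, and y* = 5 + 1/3·(…)/P_y.
Discretionary income = 415 − 5·21.55 − 5·3 = 292.25; x* = 5 + 2/3·292.25/21.55 = 14.041.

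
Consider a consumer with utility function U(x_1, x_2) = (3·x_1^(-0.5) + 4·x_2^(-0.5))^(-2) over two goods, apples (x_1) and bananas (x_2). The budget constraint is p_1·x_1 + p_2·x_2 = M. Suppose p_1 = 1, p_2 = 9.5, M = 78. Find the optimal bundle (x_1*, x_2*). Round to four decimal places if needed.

x_1* = 21.8753, x_2* = 5.9079

MRS = MU_x_1/MU_x_2 = (3/4)·(x_2/x_1)^(1.5). Set equal to p_1/p_2.
Hence x_2/x_1 = ((4/3)·p_1/p_2)^(1/(1.5)), i.e. raised to the 2/3 power.
With the ratio pinned down, the budget gives x_1* = M/(p_1 + p_2·(x_2/x_1)) and x_2* = (x_2/x_1)·x_1*.
Numerically x_2/x_1 = 0.27007, so x_1* = 78/(1 + 9.5·0.27007) = 21.8753 and x_2* = 0.27007·21.8753 = 5.9079.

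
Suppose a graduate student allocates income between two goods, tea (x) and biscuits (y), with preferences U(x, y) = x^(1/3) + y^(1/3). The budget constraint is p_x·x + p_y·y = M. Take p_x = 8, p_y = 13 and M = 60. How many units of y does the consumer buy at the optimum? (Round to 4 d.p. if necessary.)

y* = 2.029

From the CES first-order condition, (y/x)^(2/3) = p_x/p_y.
Solve for the ratio: y/x = [p_x/p_y]^(1.5).
Substitute y = (y/x)·x into the budget: x* = M/(p_x + p_y·(y/x)).
Numerically y/x = 0.482747, so x* = 60/(8 + 13·0.482747) = 4.2029 and y* = 0.482747·4.2029 = 2.029.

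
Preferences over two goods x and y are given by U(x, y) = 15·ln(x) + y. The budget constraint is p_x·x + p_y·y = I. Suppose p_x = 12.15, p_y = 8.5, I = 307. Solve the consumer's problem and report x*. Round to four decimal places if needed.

MU_x = 15/x, MU_y = 1. Tangency: 15/x = p_x/p_y.
So x*(p_x,p_y) = 15·p_y/p_x, independent of income; and y* = (I − 15·p_y)/p_y.
At the given prices: x* = 15·8.5/12.15 = 10.4938.

x* = 10.4938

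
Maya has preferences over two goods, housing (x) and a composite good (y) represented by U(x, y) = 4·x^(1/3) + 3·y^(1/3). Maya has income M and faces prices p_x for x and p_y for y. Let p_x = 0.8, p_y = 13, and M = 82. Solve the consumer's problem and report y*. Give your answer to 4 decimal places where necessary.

With the ratio pinned down, the budget gives x* = M/(p_x + p_y·(y/x)) and y* = (y/x)·x*.
Numerically y/x = 0.009915, so x* = 82/(0.8 + 13·0.009915) = 88.2764 and y* = 0.009915·88.2764 = 0.8753.

y* = 0.8753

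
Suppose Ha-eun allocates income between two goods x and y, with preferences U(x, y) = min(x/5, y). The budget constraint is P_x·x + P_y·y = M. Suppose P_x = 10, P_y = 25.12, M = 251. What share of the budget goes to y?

share on y = 0.3344

With perfect complements, no substitution: consume in ratio x:y = 5:1.
Budget: P_x·x + P_y·(1/5)·x = M, so (5·P_x + P_y)·x = 5·M.
Demand: x*(P_x,P_y,M) = 5·M/(5·P_x + P_y), y* = M/(5·P_x + P_y).
Here 5·10 + 25.12 = 75.12, giving x* = 16.7066 and y* = 3.3413.
Expenditure on y: 25.12·3.3413 = 83.934; share = 0.3344.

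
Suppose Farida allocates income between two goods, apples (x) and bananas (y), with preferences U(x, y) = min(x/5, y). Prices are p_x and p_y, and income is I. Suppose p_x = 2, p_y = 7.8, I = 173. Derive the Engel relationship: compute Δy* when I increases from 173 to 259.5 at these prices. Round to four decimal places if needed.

With perfect complements, no substitution: consume in ratio x:y = 5:1.
Budget: p_x·x + p_y·(1/5)·x = I, so (5·p_x + p_y)·x = 5·I.
Demand: x*(p_x,p_y,I) = 5·I/(5·p_x + p_y), y* = I/(5·p_x + p_y).
Here 5·2 + 7.8 = 17.8, giving y* = 9.7191.
At I' = 259.5: y* = 14.5787. Change: 14.5787 − 9.7191 = 4.8596.

Δy* = 4.8596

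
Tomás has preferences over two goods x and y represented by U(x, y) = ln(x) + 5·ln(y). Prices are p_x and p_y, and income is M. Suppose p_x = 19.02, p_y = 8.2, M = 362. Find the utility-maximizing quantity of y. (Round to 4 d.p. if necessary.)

y* = 36.7886

MU_x/MU_y = (y)/(5·x); tangency sets this equal to p_x/p_y.
Rearranging, p_y·y = 5·p_x·x. Substituting into the budget gives p_x·x·(1 + 5) = M.
Demand: x*(p_x,p_y,M) = 1/6·M/p_x and y* = 5/6·M/p_y.
At p_x=19.02, p_y=8.2, M=362: y* = 5/6·362/8.2 = 36.7886.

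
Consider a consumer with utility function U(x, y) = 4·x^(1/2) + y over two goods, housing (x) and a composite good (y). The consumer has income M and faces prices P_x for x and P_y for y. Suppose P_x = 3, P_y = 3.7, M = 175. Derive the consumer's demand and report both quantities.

x* = 6.0844, y* = 42.364

Set MRS = P_x/P_y: 2·x^(−1/2) = P_x/P_y.
Solve: √x = 2·P_y/P_x, so x*(P_x,P_y) = (2·P_y/P_x)², and y* = (M − P_x·x*)/P_y.
Plugging in: x* = (2·3.7/3)² = 6.0844, y* = 42.364.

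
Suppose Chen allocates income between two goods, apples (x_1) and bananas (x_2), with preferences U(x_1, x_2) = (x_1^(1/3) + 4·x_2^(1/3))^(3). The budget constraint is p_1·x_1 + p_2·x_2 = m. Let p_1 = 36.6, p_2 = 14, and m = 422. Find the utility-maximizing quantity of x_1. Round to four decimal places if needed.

x_1* = 0.8274

From the CES first-order condition, (1/4)·(x_2/x_1)^(2/3) = p_1/p_2.
Hence x_2/x_1 = (4·p_1/p_2)^(1/(2/3)), i.e. raised to the 1.5 power.
Substitute x_2 = (x_2/x_1)·x_1 into the budget: x_1* = m/(p_1 + p_2·(x_2/x_1)).
Numerically x_2/x_1 = 33.815792, so x_1* = 422/(36.6 + 14·33.815792) = 0.8274.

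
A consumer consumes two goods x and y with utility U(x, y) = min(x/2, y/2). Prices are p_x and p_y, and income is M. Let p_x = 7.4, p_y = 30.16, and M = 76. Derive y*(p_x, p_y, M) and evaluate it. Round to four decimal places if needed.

y* = 2.0234

Demand: x*(p_x,p_y,M) = 2·M/(2·p_x + 2·p_y), y* = 2·M/(2·p_x + 2·p_y).
Here 2·7.4 + 2·30.16 = 75.12, giving y* = 2.0234.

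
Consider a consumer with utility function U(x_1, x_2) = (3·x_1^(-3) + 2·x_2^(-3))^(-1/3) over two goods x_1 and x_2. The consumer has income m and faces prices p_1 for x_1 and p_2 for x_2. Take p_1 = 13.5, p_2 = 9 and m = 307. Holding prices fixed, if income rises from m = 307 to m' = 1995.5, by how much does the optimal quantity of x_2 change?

With the ratio pinned down, the budget gives x_1* = m/(p_1 + p_2·(x_2/x_1)) and x_2* = (x_2/x_1)·x_1*.
Numerically x_2/x_1 = 1, so x_1* = 307/(13.5 + 9·1) = 13.6444 and x_2* = 1·13.6444 = 13.6444.
At m' = 1995.5: x_2* = 88.6889. Change: 88.6889 − 13.6444 = 75.0444.

Δx_2* = 75.0444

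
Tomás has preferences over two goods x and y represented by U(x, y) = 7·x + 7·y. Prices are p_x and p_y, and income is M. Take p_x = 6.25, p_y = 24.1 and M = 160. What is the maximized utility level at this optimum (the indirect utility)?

V = 179.2

Numerically: x* = 25.6, y* = 0.
Utility at the optimum: U(25.6, 0) = 179.2.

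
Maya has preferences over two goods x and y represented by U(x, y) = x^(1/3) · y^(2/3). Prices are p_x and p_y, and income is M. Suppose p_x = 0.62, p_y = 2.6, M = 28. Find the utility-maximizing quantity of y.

Tangency: MRS = (1/2)·y/x = p_x/p_y.
Rearranging, p_y·y = 2·p_x·x. Substituting into the budget gives p_x·x·(1 + 2) = M.
Demand: x*(p_x,p_y,M) = 1/3·M/p_x and y* = 2/3·M/p_y.
At p_x=0.62, p_y=2.6, M=28: y* = 2/3·28/2.6 = 7.1795.

y* = 7.1795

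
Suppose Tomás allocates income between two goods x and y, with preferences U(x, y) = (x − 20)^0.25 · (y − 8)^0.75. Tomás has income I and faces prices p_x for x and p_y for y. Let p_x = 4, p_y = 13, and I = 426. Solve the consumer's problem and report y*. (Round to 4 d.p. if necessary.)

MRS = (1/3)·(y−8)/(x−20). Tangency with p_x/p_y gives y−8 = 3·(p_x/p_y)·(x−20).
Substituting into the budget: x* = 20 + 0.25·(I − 20·p_x − 8·p_y)/p_x, and y* = 8 + 0.75·(…)/p_y.
Discretionary income = 426 − 20·4 − 8·13 = 242; y* = 8 + 0.75·242/13 = 21.9615.

y* = 21.9615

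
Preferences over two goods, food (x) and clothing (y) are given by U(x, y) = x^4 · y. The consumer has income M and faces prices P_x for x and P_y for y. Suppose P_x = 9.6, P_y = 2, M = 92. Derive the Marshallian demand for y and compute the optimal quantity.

y* = 9.2

The MRS is 4·y/x. Set MRS = P_x/P_y.
Rearranging, P_y·y = (1/4)·P_x·x. Substituting into the budget gives P_x·x·(1 + (1/4)) = M.
Demand: x*(P_x,P_y,M) = 0.8·M/P_x and y* = 0.2·M/P_y.
At P_x=9.6, P_y=2, M=92: y* = 0.2·92/2 = 9.2.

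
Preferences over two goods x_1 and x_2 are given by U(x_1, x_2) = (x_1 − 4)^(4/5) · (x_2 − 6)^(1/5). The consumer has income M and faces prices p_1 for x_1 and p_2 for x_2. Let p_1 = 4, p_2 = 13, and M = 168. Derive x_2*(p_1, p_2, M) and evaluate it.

x_2* = 7.1385

After buying the subsistence bundle (4, 6), a share 0.8 of the remaining income goes to x_1: x_1* = 4 + 0.8·(M − 4p_1 − 6p_2)/p_1.
Discretionary income = 168 − 4·4 − 6·13 = 74; x_2* = 6 + 0.2·74/13 = 7.1385.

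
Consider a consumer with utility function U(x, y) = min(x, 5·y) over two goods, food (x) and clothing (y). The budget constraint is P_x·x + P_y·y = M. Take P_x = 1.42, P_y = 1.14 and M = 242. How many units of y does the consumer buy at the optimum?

y* = 29.3689

Leontief preferences: the optimum is at the kink where x/5 = y/1, i.e. y = (1/5)·x.
Budget: P_x·x + P_y·(1/5)·x = M, so (5·P_x + P_y)·x = 5·M.
Demand: x*(P_x,P_y,M) = 5·M/(5·P_x + P_y), y* = M/(5·P_x + P_y).
Here 5·1.42 + 1.14 = 8.24, giving y* = 29.3689.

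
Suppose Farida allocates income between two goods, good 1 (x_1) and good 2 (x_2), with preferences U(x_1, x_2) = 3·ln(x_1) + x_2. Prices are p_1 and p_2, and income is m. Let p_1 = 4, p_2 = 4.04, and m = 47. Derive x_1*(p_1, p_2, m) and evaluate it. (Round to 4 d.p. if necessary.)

Set MRS = p_1/p_2: (3/x_1)/1 = p_1/p_2.
So x_1*(p_1,p_2) = 3·p_2/p_1, independent of income; and x_2* = (m − 3·p_2)/p_2.
At the given prices: x_1* = 3·4.04/4 = 3.03.

x_1* = 3.03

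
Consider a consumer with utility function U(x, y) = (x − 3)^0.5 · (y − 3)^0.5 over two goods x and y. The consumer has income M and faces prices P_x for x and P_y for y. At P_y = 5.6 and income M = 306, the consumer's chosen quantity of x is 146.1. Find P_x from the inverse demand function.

P_x = 1

MRS = (y−3)/(x−3). Tangency with P_x/P_y gives y−3 = (P_x/P_y)·(x−3).
Substituting into the budget: x* = 3 + 0.5·(M − 3·P_x − 3·P_y)/P_x, and y* = 3 + 0.5·(…)/P_y.
Set x* = 146.1 in the demand function and solve for P_x: P_x = 1.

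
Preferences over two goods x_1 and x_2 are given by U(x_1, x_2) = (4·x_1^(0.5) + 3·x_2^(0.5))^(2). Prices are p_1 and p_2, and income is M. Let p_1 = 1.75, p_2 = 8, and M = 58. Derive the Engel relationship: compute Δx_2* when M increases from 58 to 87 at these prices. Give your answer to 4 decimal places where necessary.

MU_x_1 ∝ 4·x_1^(-0.5), MU_x_2 ∝ 3·x_2^(-0.5), so MRS = (4/3)·(x_2/x_1)^(0.5) = p_1/p_2.
Solve for the ratio: x_2/x_1 = [(3/4)·p_1/p_2]^(2).
Substitute x_2 = (x_2/x_1)·x_1 into the budget: x_1* = M/(p_1 + p_2·(x_2/x_1)).
Numerically x_2/x_1 = 0.026917, so x_1* = 58/(1.75 + 8·0.026917) = 29.5116 and x_2* = 0.026917·29.5116 = 0.7943.
At M' = 87: x_2* = 1.1915. Change: 1.1915 − 0.7943 = 0.3972.

Δx_2* = 0.3972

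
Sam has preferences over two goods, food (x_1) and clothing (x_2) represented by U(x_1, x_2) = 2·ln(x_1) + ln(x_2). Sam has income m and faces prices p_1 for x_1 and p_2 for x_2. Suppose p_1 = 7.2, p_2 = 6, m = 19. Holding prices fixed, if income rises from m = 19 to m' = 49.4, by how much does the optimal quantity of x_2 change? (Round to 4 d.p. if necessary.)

Tangency: MRS = 2·x_2/x_1 = p_1/p_2.
Rearranging, p_2·x_2 = (1/2)·p_1·x_1. Substituting into the budget gives p_1·x_1·(1 + (1/2)) = m.
Demand: x_1*(p_1,p_2,m) = 2/3·m/p_1 and x_2* = 1/3·m/p_2.
At p_1=7.2, p_2=6, m=19: x_2* = 1/3·19/6 = 1.0556.
At m' = 49.4: x_2* = 2.7444. Change: 2.7444 − 1.0556 = 1.6889.

Δx_2* = 1.6889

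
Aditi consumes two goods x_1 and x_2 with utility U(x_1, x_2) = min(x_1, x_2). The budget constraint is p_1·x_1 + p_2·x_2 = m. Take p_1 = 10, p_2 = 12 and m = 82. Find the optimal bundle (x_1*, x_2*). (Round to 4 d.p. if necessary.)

x_1* = 3.7273, x_2* = 3.7273

Leontief preferences: the optimum is at the kink where x_1/1 = x_2/1, i.e. x_2 = x_1.
Budget: p_1·x_1 + p_2·x_1 = m, so (p_1 + p_2)·x_1 = m.
Demand: x_1*(p_1,p_2,m) = m/(p_1 + p_2), x_2* = m/(p_1 + p_2).
Here 10 + 12 = 22, giving x_1* = 3.7273 and x_2* = 3.7273.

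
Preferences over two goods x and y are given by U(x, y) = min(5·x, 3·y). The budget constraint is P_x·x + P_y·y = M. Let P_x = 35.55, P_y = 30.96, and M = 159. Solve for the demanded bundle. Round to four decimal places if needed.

x* = 1.8244, y* = 3.0407

Leontief preferences: the optimum is at the kink where x/3 = y/5, i.e. y = (5/3)·x.
Budget: P_x·x + P_y·(5/3)·x = M, so (3·P_x + 5·P_y)·x = 3·M.
Demand: x*(P_x,P_y,M) = 3·M/(3·P_x + 5·P_y), y* = 5·M/(3·P_x + 5·P_y).
Here 3·35.55 + 5·30.96 = 261.45, giving x* = 1.8244 and y* = 3.0407.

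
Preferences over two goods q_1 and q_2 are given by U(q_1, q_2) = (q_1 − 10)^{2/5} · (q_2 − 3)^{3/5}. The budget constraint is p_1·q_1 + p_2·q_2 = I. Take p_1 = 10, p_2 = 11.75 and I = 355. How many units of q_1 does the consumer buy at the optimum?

q_1* = 18.79

MRS = (2/3)·(q_2−3)/(q_1−10). Tangency with p_1/p_2 gives q_2−3 = (3/2)·(p_1/p_2)·(q_1−10).
Substituting into the budget: q_1* = 10 + 0.4·(I − 10·p_1 − 3·p_2)/p_1, and q_2* = 3 + 0.6·(…)/p_2.
Discretionary income = 355 − 10·10 − 3·11.75 = 219.75; q_1* = 10 + 0.4·219.75/10 = 18.79.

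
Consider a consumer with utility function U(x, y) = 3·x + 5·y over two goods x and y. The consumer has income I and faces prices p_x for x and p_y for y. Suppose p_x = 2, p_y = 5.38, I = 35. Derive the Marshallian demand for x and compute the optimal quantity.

x* = 17.5

x gives more utility per dollar, so spend all income on x: x* = I/p_x, y* = 0.
Numerically: x* = 17.5, y* = 0.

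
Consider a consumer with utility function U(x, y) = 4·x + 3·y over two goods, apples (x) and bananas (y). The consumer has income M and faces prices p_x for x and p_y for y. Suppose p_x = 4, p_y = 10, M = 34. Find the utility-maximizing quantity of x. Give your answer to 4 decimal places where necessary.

Perfect substitutes: compare marginal utility per dollar. 4/p_x vs 3/p_y → 1 vs 0.3.
x gives more utility per dollar, so spend all income on x: x* = M/p_x, y* = 0.
Numerically: x* = 8.5, y* = 0.

x* = 8.5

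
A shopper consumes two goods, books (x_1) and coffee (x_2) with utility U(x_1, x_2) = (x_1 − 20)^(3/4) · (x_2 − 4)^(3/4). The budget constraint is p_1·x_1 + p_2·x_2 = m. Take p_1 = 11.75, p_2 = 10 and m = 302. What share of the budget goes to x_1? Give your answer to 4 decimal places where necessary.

share on x_1 = 0.8228

Substituting into the budget: x_1* = 20 + 0.5·(m − 20·p_1 − 4·p_2)/p_1, and x_2* = 4 + 0.5·(…)/p_2.
Discretionary income = 302 − 20·11.75 − 4·10 = 27; x_1* = 20 + 0.5·27/11.75 = 21.1489; x_2* = 4 + 0.5·27/10 = 5.35.
Expenditure on x_1: 11.75·21.1489 = 248.5; share = 0.8228.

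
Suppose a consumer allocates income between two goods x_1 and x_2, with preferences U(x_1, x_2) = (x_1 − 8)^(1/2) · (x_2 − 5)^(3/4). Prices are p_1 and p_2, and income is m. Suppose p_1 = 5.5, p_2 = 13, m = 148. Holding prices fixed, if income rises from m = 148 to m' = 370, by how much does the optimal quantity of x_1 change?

After buying the subsistence bundle (8, 5), a share 0.4 of the remaining income goes to x_1: x_1* = 8 + 0.4·(m − 8p_1 − 5p_2)/p_1.
Discretionary income = 148 − 8·5.5 − 5·13 = 39; x_1* = 8 + 0.4·39/5.5 = 10.8364.
At m' = 370: x_1* = 26.9818. Change: 26.9818 − 10.8364 = 16.1455.

Δx_1* = 16.1455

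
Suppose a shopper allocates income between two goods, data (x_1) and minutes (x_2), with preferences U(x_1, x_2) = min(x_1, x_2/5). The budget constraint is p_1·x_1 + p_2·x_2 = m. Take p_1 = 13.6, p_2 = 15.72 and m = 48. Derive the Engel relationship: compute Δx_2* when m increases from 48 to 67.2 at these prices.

Here 13.6 + 5·15.72 = 92.2, giving x_2* = 2.603.
At m' = 67.2: x_2* = 3.6443. Change: 3.6443 − 2.603 = 1.0412.

Δx_2* = 1.0412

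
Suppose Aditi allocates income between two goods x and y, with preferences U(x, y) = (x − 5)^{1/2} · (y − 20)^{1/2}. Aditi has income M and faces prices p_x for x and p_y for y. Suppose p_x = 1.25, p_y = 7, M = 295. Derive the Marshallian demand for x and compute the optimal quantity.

MRS = (y−20)/(x−5). Tangency with p_x/p_y gives y−20 = (p_x/p_y)·(x−5).
Substituting into the budget: x* = 5 + 0.5·(M − 5·p_x − 20·p_y)/p_x, and y* = 20 + 0.5·(…)/p_y.
Discretionary income = 295 − 5·1.25 − 20·7 = 148.75; x* = 5 + 0.5·148.75/1.25 = 64.5.

x* = 64.5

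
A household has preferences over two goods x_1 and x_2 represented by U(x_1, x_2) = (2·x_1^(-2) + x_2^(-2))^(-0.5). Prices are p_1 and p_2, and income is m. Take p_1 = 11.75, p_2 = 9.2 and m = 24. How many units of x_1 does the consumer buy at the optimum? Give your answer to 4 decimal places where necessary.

MU_x_1 ∝ 2·x_1^(-3), MU_x_2 ∝ x_2^(-3), so MRS = 2·(x_2/x_1)^(3) = p_1/p_2.
Hence x_2/x_1 = ((1/2)·p_1/p_2)^(1/(3)), i.e. raised to the 1/3 power.
With the ratio pinned down, the budget gives x_1* = m/(p_1 + p_2·(x_2/x_1)) and x_2* = (x_2/x_1)·x_1*.
Numerically x_2/x_1 = 0.861139, so x_1* = 24/(11.75 + 9.2·0.861139) = 1.22.

x_1* = 1.22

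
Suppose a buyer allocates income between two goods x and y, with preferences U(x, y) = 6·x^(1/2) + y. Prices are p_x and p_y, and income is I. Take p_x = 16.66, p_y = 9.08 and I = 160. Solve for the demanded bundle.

x* = 2.6734, y* = 12.716

Set MRS = p_x/p_y: 3·x^(−1/2) = p_x/p_y.
Thus x* = (3·p_y/p_x)² — independent of I — with the rest of income spent on y.
Plugging in: x* = (3·9.08/16.66)² = 2.6734, y* = 12.716.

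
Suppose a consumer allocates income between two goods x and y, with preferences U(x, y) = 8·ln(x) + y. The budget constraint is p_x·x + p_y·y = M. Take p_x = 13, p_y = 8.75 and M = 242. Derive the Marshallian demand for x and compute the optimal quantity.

MU_x = 8/x, MU_y = 1. Tangency: 8/x = p_x/p_y.
So x*(p_x,p_y) = 8·p_y/p_x, independent of income; and y* = (M − 8·p_y)/p_y.
At the given prices: x* = 8·8.75/13 = 5.3846.

x* = 5.3846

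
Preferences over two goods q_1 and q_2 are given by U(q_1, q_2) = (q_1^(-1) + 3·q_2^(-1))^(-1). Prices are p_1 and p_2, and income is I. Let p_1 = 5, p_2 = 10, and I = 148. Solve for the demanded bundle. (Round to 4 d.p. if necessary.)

MU_q_1 ∝ q_1^(-2), MU_q_2 ∝ 3·q_2^(-2), so MRS = (1/3)·(q_2/q_1)^(2) = p_1/p_2.
Hence q_2/q_1 = (3·p_1/p_2)^(1/(2)), i.e. raised to the 0.5 power.
Substitute q_2 = (q_2/q_1)·q_1 into the budget: q_1* = I/(p_1 + p_2·(q_2/q_1)).
Numerically q_2/q_1 = 1.224745, so q_1* = 148/(5 + 10·1.224745) = 8.581 and q_2* = 1.224745·8.581 = 10.5095.

q_1* = 8.581, q_2* = 10.5095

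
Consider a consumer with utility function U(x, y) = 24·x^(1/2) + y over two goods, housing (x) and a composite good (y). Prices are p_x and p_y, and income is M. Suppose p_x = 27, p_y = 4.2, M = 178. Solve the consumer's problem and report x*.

Plugging in: x* = (12·4.2/27)² = 3.4844.

x* = 3.4844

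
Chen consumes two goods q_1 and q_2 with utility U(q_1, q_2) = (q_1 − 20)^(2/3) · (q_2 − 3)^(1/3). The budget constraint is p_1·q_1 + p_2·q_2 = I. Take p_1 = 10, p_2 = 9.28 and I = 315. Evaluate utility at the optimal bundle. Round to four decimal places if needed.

V = 4.7282

MRS = 2·(q_2−3)/(q_1−20). Tangency with p_1/p_2 gives q_2−3 = (1/2)·(p_1/p_2)·(q_1−20).
After buying the subsistence bundle (20, 3), a share 2/3 of the remaining income goes to q_1: q_1* = 20 + 2/3·(I − 20p_1 − 3p_2)/p_1.
Discretionary income = 315 − 20·10 − 3·9.28 = 87.16; q_1* = 20 + 2/3·87.16/10 = 25.8107; q_2* = 3 + 1/3·87.16/9.28 = 6.1307.
Utility at the optimum: U(25.8107, 6.1307) = 4.7282.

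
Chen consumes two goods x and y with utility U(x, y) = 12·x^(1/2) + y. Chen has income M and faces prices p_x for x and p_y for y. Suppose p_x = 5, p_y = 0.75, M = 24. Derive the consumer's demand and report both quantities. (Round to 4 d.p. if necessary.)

x* = 0.81, y* = 26.6

Utility is quasi-linear in y; the FOC for x is 6/√x = p_x/p_y.
Thus x* = (6·p_y/p_x)² — independent of M — with the rest of income spent on y.
Plugging in: x* = (6·0.75/5)² = 0.81, y* = 26.6.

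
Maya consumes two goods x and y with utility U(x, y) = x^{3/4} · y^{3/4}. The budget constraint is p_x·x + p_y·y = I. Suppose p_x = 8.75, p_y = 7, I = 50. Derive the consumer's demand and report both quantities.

x* = 2.8571, y* = 3.5714

MU_x/MU_y = (0.75·y)/(0.75·x); tangency sets this equal to p_x/p_y.
So 0.75·p_y·y = 0.75·p_x·x; combined with the budget, a share 0.5 of income goes to x.
Demand: x*(p_x,p_y,I) = 0.5·I/p_x and y* = 0.5·I/p_y.
At p_x=8.75, p_y=7, I=50: x* = 0.5·50/8.75 = 2.8571, y* = 3.5714.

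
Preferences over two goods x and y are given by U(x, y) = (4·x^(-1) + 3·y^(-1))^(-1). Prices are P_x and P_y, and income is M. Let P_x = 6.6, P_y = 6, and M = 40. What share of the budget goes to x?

share on x = 0.5477

MRS = MU_x/MU_y = (4/3)·(y/x)^(2). Set equal to P_x/P_y.
Solve for the ratio: y/x = [(3/4)·P_x/P_y]^(0.5).
With the ratio pinned down, the budget gives x* = M/(P_x + P_y·(y/x)) and y* = (y/x)·x*.
Numerically y/x = 0.908295, so x* = 40/(6.6 + 6·0.908295) = 3.3196 and y* = 0.908295·3.3196 = 3.0151.
Expenditure on x: 6.6·3.3196 = 21.9091; share = 0.5477.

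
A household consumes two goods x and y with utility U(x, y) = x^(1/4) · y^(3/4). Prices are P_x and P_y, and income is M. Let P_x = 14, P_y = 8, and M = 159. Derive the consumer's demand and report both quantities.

The MRS is (1/3)·y/x. Set MRS = P_x/P_y.
Rearranging, P_y·y = 3·P_x·x. Substituting into the budget gives P_x·x·(1 + 3) = M.
Demand: x*(P_x,P_y,M) = 0.25·M/P_x and y* = 0.75·M/P_y.
At P_x=14, P_y=8, M=159: x* = 0.25·159/14 = 2.8393, y* = 14.9062.

x* = 2.8393, y* = 14.9062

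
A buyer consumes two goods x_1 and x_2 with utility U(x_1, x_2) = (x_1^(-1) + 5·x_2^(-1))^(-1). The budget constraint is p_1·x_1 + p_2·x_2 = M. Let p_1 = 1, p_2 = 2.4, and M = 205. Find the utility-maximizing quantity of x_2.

x_2* = 66.2825

From the CES first-order condition, (1/5)·(x_2/x_1)^(2) = p_1/p_2.
Solve for the ratio: x_2/x_1 = [5·p_1/p_2]^(0.5).
Substitute x_2 = (x_2/x_1)·x_1 into the budget: x_1* = M/(p_1 + p_2·(x_2/x_1)).
Numerically x_2/x_1 = 1.443376, so x_1* = 205/(1 + 2.4·1.443376) = 45.9219 and x_2* = 1.443376·45.9219 = 66.2825.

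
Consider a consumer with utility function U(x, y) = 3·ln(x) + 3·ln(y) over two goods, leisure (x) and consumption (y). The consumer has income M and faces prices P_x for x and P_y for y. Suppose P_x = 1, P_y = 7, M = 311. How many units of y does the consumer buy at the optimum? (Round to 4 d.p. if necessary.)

MU_x/MU_y = (3·y)/(3·x); tangency sets this equal to P_x/P_y.
So 3·P_y·y = 3·P_x·x; combined with the budget, a share 0.5 of income goes to x.
Demand: x*(P_x,P_y,M) = 0.5·M/P_x and y* = 0.5·M/P_y.
At P_x=1, P_y=7, M=311: y* = 0.5·311/7 = 22.2143.

y* = 22.2143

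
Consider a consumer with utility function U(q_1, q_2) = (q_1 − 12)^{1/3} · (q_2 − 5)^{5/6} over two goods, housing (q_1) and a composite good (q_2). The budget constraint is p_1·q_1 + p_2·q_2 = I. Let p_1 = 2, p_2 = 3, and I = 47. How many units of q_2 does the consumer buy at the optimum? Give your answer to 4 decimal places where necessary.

After buying the subsistence bundle (12, 5), a share 2/7 of the remaining income goes to q_1: q_1* = 12 + 2/7·(I − 12p_1 − 5p_2)/p_1.
Discretionary income = 47 − 12·2 − 5·3 = 8; q_2* = 5 + 5/7·8/3 = 6.9048.

q_2* = 6.9048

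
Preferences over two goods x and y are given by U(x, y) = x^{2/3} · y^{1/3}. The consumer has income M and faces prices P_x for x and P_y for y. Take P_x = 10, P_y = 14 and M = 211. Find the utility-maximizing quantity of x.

x* = 14.0667

The MRS is 2·y/x. Set MRS = P_x/P_y.
So 2/3·P_y·y = 1/3·P_x·x; combined with the budget, a share 2/3 of income goes to x.
Demand: x*(P_x,P_y,M) = 2/3·M/P_x and y* = 1/3·M/P_y.
At P_x=10, P_y=14, M=211: x* = 2/3·211/10 = 14.0667.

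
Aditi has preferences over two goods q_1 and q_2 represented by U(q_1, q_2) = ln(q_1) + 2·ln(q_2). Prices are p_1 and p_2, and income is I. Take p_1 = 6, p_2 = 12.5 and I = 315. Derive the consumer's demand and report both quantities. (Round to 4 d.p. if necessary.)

q_1* = 17.5, q_2* = 16.8

Tangency: MRS = (1/2)·q_2/q_1 = p_1/p_2.
So p_2·q_2 = 2·p_1·q_1; combined with the budget, a share 1/3 of income goes to q_1.
Demand: q_1*(p_1,p_2,I) = 1/3·I/p_1 and q_2* = 2/3·I/p_2.
At p_1=6, p_2=12.5, I=315: q_1* = 1/3·315/6 = 17.5, q_2* = 16.8.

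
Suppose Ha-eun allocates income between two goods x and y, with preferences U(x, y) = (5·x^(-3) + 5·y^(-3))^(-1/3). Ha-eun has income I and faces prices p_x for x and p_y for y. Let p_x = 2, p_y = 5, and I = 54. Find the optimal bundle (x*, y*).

MU_x ∝ 5·x^(-4), MU_y ∝ 5·y^(-4), so MRS = (y/x)^(4) = p_x/p_y.
Hence y/x = (p_x/p_y)^(1/(4)), i.e. raised to the 0.25 power.
With the ratio pinned down, the budget gives x* = I/(p_x + p_y·(y/x)) and y* = (y/x)·x*.
Numerically y/x = 0.795271, so x* = 54/(2 + 5·0.795271) = 9.0356 and y* = 0.795271·9.0356 = 7.1858.

x* = 9.0356, y* = 7.1858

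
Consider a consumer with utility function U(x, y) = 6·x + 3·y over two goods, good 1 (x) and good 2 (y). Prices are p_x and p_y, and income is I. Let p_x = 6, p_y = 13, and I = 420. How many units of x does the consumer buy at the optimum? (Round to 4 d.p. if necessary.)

x* = 70

Perfect substitutes: compare marginal utility per dollar. 6/p_x vs 3/p_y → 1 vs 0.2308.
x gives more utility per dollar, so spend all income on x: x* = I/p_x, y* = 0.
Numerically: x* = 70, y* = 0.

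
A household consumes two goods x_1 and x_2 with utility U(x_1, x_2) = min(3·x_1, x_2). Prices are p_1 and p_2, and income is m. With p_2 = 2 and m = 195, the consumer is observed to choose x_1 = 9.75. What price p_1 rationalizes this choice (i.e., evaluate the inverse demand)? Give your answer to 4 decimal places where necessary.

p_1 = 14

With perfect complements, no substitution: consume in ratio x_1:x_2 = 1:3.
Budget: p_1·x_1 + p_2·3·x_1 = m, so (p_1 + 3·p_2)·x_1 = m.
Demand: x_1*(p_1,p_2,m) = m/(p_1 + 3·p_2), x_2* = 3·m/(p_1 + 3·p_2).
Set x_1* = 9.75 in the demand function and solve for p_1: p_1 = 14.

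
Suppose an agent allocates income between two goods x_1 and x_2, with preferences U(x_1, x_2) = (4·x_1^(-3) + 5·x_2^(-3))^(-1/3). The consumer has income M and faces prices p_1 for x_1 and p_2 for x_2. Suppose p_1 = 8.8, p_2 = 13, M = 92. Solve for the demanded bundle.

x_1* = 4.3257, x_2* = 4.1488

MRS = MU_x_1/MU_x_2 = (4/5)·(x_2/x_1)^(4). Set equal to p_1/p_2.
Solve for the ratio: x_2/x_1 = [(5/4)·p_1/p_2]^(0.25).
With the ratio pinned down, the budget gives x_1* = M/(p_1 + p_2·(x_2/x_1)) and x_2* = (x_2/x_1)·x_1*.
Numerically x_2/x_1 = 0.959097, so x_1* = 92/(8.8 + 13·0.959097) = 4.3257 and x_2* = 0.959097·4.3257 = 4.1488.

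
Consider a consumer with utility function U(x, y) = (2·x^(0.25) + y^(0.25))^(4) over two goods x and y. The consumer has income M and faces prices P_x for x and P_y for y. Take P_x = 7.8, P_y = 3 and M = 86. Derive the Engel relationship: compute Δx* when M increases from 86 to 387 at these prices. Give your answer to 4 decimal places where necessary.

MRS = MU_x/MU_y = 2·(y/x)^(0.75). Set equal to P_x/P_y.
Solve for the ratio: y/x = [(1/2)·P_x/P_y]^(4/3).
With the ratio pinned down, the budget gives x* = M/(P_x + P_y·(y/x)) and y* = (y/x)·x*.
Numerically y/x = 1.418811, so x* = 86/(7.8 + 3·1.418811) = 7.1331.
At M' = 387: x* = 32.099. Change: 32.099 − 7.1331 = 24.9659.

Δx* = 24.9659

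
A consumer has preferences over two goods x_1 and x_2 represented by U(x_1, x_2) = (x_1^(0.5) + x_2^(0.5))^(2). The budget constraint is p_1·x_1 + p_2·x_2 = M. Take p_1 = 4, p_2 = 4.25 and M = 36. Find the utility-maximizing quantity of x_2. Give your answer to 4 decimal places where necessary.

x_2* = 4.107

MU_x_1 ∝ x_1^(-0.5), MU_x_2 ∝ x_2^(-0.5), so MRS = (x_2/x_1)^(0.5) = p_1/p_2.
Solve for the ratio: x_2/x_1 = [p_1/p_2]^(2).
Substitute x_2 = (x_2/x_1)·x_1 into the budget: x_1* = M/(p_1 + p_2·(x_2/x_1)).
Numerically x_2/x_1 = 0.885813, so x_1* = 36/(4 + 4.25·0.885813) = 4.6364 and x_2* = 0.885813·4.6364 = 4.107.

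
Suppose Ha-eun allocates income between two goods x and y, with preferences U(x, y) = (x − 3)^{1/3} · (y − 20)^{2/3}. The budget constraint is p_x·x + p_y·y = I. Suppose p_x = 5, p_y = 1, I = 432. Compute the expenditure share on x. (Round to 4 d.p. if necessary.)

MRS = (1/2)·(y−20)/(x−3). Tangency with p_x/p_y gives y−20 = 2·(p_x/p_y)·(x−3).
Substituting into the budget: x* = 3 + 1/3·(I − 3·p_x − 20·p_y)/p_x, and y* = 20 + 2/3·(…)/p_y.
Discretionary income = 432 − 3·5 − 20·1 = 397; x* = 3 + 1/3·397/5 = 29.4667; y* = 20 + 2/3·397/1 = 284.6667.
Expenditure on x: 5·29.4667 = 147.3333; share = 0.341.

share on x = 0.341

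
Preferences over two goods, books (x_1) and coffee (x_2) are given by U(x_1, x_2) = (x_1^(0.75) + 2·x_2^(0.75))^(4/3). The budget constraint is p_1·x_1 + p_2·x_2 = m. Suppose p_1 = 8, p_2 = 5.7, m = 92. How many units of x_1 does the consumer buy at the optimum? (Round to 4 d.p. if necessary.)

x_1* = 0.2542

With the ratio pinned down, the budget gives x_1* = m/(p_1 + p_2·(x_2/x_1)) and x_2* = (x_2/x_1)·x_1*.
Numerically x_2/x_1 = 62.084117, so x_1* = 92/(8 + 5.7·62.084117) = 0.2542.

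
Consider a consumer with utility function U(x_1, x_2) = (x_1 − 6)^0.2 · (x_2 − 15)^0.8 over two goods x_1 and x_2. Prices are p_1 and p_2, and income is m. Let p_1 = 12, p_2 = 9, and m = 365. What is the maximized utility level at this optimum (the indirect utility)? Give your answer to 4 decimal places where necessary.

V = 10.0486

Let x_1' = x_1−6, x_2' = x_2−15. MRS = (1/4)·x_2'/x_1' = p_1/p_2.
After buying the subsistence bundle (6, 15), a share 0.2 of the remaining income goes to x_1: x_1* = 6 + 0.2·(m − 6p_1 − 15p_2)/p_1.
Discretionary income = 365 − 6·12 − 15·9 = 158; x_1* = 6 + 0.2·158/12 = 8.6333; x_2* = 15 + 0.8·158/9 = 29.0444.
Utility at the optimum: U(8.6333, 29.0444) = 10.0486.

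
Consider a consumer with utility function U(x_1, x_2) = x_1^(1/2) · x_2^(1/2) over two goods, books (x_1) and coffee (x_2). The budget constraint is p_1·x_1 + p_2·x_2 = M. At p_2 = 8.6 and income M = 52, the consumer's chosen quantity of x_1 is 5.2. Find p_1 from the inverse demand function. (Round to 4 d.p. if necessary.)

MU_x_1/MU_x_2 = (0.5·x_2)/(0.5·x_1); tangency sets this equal to p_1/p_2.
So 0.5·p_2·x_2 = 0.5·p_1·x_1; combined with the budget, a share 0.5 of income goes to x_1.
Demand: x_1*(p_1,p_2,M) = 0.5·M/p_1 and x_2* = 0.5·M/p_2.
Set x_1* = 5.2 in the demand function and solve for p_1: p_1 = 5.

p_1 = 5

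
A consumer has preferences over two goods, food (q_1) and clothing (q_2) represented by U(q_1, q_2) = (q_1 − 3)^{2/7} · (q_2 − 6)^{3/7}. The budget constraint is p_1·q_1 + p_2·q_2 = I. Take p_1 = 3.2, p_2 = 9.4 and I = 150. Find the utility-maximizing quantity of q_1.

q_1* = 13.5

Let q_1' = q_1−3, q_2' = q_2−6. MRS = (2/3)·q_2'/q_1' = p_1/p_2.
Substituting into the budget: q_1* = 3 + 0.4·(I − 3·p_1 − 6·p_2)/p_1, and q_2* = 6 + 0.6·(…)/p_2.
Discretionary income = 150 − 3·3.2 − 6·9.4 = 84; q_1* = 3 + 0.4·84/3.2 = 13.5.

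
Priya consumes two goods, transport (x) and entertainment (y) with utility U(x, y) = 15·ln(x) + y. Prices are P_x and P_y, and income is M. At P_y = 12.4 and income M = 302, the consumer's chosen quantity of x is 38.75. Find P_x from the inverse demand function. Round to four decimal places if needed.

P_x = 4.8

MU_x = 15/x, MU_y = 1. Tangency: 15/x = P_x/P_y.
So x*(P_x,P_y) = 15·P_y/P_x, independent of income; and y* = (M − 15·P_y)/P_y.
Set x* = 38.75 in the demand function and solve for P_x: P_x = 4.8.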